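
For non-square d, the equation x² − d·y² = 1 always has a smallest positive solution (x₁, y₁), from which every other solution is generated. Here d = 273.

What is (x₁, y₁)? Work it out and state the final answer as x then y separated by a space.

727 44

√273 = [16; 1,1,10,1,1,32, …], period ℓ=6 (even) → k=5
a_0=16:  p_0=16·1+0=16,  q_0=16·0+1=1
…
a_4=1:  p_4=1·347+33=380,  q_4=1·21+2=23
a_5=1:  p_5=1·380+347=727,  q_5=1·23+21=44
fundamental: x₁=727, y₁=44  (since 528529 − 273·1936 = 1)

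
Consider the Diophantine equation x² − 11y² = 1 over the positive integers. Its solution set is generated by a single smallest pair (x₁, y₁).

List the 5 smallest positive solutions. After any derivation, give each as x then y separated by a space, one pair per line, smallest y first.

10 3
199 60
3970 1197
79201 23880
1580050 476403

√11 → a₀=3, period (3,6); ℓ=2 even so k=1
k=0  a_k=3  p_k/q_k = 3/1
k=1  a_k=3  p_k/q_k = 10/3
(x₁, y₁) = (10, 3);  10² − 11·3² = 1 ✓
(10+3√11)^2 = 199 + 60√11
(10+3√11)^3 = 3970 + 1197√11
(10+3√11)^4 = 79201 + 23880√11
(10+3√11)^5 = 1580050 + 476403√11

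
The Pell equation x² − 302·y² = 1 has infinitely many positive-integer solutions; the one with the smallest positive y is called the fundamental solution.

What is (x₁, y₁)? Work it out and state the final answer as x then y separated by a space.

4276623 246092

√302 = [17; 2,1,1,1,4,…,1,2,34, …], period ℓ=16 (even) → k=15
step 0: (17, 1)  from 17·(1,0) + (0,1)
…
step 2: (52, 3)  from 1·(35,2) + (17,1)
…
step 4: (139, 8)  from 1·(87,5) + (52,3)
step 5: (643, 37)  from 4·(139,8) + (87,5)
step 6: (1425, 82)  from 2·(643,37) + (139,8)
…
step 8: (34513, 1986)  from 16·(2068,119) + (1425,82)
step 9: (36581, 2105)  from 1·(34513,1986) + (2068,119)
step 10: (107675, 6196)  from 2·(36581,2105) + (34513,1986)
…
step 12: (574956, 33085)  from 1·(467281,26889) + (107675,6196)
step 13: (1042237, 59974)  from 1·(574956,33085) + (467281,26889)
step 14: (1617193, 93059)  from 1·(1042237,59974) + (574956,33085)
step 15: (4276623, 246092)  from 2·(1617193,93059) + (1042237,59974)
fundamental: x₁=4276623, y₁=246092  (since 18289504284129 − 302·60561272464 = 1)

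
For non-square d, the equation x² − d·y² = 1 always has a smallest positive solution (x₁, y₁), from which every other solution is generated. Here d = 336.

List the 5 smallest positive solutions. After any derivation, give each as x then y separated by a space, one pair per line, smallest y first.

d=336: √d = [18; 3,36] (ℓ=2, even), read p_1/q_1
a_0=18:  p_0=18·1+0=18,  q_0=18·0+1=1
a_1=3:  p_1=3·18+1=55,  q_1=3·1+0=3
(x₁, y₁) = (55, 3);  55² − 336·3² = 1 ✓
n=2: (55,3)∘(55,3) = (55·55+336·3·3, 55·3+3·55) = (6049,330)
n=3: (6049,330)∘(55,3) = (55·6049+336·3·330, 55·330+3·6049) = (665335,36297)
n=4: (665335,36297)∘(55,3) = (55·665335+336·3·36297, 55·36297+3·665335) = (73180801,3992340)
n=5: (73180801,3992340)∘(55,3) = (55·73180801+336·3·3992340, 55·3992340+3·73180801) = (8049222775,439121103)

55 3
6049 330
665335 36297
73180801 3992340
8049222775 439121103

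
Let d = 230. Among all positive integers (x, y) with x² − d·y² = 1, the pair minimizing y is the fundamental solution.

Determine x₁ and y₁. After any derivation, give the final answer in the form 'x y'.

91 6

d=230: √d = [15; 6,30] (ℓ=2, even), read p_1/q_1
k=0  a_k=15  p_k/q_k = 15/1
k=1  a_k=6  p_k/q_k = 91/6
fundamental: x₁=91, y₁=6  (since 8281 − 230·36 = 1)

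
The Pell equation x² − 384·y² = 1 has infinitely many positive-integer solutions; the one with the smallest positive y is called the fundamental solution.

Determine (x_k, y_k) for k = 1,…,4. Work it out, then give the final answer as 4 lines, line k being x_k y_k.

4801 245
46099201 2352490
442644523201 22588608735
4250272665676801 216895818720980

√384 → a₀=19, period (1,1,2,9,2,1,1,38); ℓ=8 even so k=7
k=0  a_k=19  p_k/q_k = 19/1
…
k=2  a_k=1  p_k/q_k = 39/2
…
k=4  a_k=9  p_k/q_k = 921/47
…
k=6  a_k=1  p_k/q_k = 2861/146
k=7  a_k=1  p_k/q_k = 4801/245
(x₁, y₁) = (4801, 245);  4801² − 384·245² = 1 ✓
n=2: (4801,245)∘(4801,245) = (4801·4801+384·245·245, 4801·245+245·4801) = (46099201,2352490)
n=3: (46099201,2352490)∘(4801,245) = (4801·46099201+384·245·2352490, 4801·2352490+245·46099201) = (442644523201,22588608735)
n=4: (442644523201,22588608735)∘(4801,245) = (4801·442644523201+384·245·22588608735, 4801·22588608735+245·442644523201) = (4250272665676801,216895818720980)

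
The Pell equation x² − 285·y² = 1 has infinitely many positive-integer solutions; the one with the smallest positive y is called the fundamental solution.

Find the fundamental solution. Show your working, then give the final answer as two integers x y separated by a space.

d=285: √d = [16; 1,7,2,7,1,32] (ℓ=6, even), read p_5/q_5
i=0: a=16 ⇒ p=16, q=1
i=1: a=1 ⇒ p=17, q=1
i=2: a=7 ⇒ p=135, q=8
…
i=4: a=7 ⇒ p=2144, q=127
i=5: a=1 ⇒ p=2431, q=144
(x₁, y₁) = (2431, 144);  2431² − 285·144² = 1 ✓

2431 144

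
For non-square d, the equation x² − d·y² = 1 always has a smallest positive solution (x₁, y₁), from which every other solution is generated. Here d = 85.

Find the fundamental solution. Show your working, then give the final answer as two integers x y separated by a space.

285769 30996

d=85: √d = [9; 4,1,1,4,18] (ℓ=5, odd), read p_9/q_9
i=0: a=9 ⇒ p=9, q=1
i=1: a=4 ⇒ p=37, q=4
i=2: a=1 ⇒ p=46, q=5
…
i=8: a=1 ⇒ p=62739, q=6805
i=9: a=4 ⇒ p=285769, q=30996
→ (285769, 30996).  Check: 285769²=81663921361, 85·30996²=81663921360, difference 1.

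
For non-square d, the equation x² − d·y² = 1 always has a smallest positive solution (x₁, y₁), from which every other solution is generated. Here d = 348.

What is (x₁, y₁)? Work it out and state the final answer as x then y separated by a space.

1567 84

d=348: √d = [18; 1,1,1,8,1,1,1,36] (ℓ=8, even), read p_7/q_7
i=0: a=18 ⇒ p=18, q=1
i=1: a=1 ⇒ p=19, q=1
i=2: a=1 ⇒ p=37, q=2
…
i=6: a=1 ⇒ p=1026, q=55
i=7: a=1 ⇒ p=1567, q=84
(x₁, y₁) = (1567, 84);  1567² − 348·84² = 1 ✓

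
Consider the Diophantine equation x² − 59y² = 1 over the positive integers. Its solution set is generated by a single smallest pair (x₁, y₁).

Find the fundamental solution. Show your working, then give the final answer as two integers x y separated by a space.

[7; 1,2,7,2,1,14] for √59; ℓ=6 ⇒ convergent index 5
a_0=7:  p_0=7·1+0=7,  q_0=7·0+1=1
a_1=1:  p_1=1·7+1=8,  q_1=1·1+0=1
a_2=2:  p_2=2·8+7=23,  q_2=2·1+1=3
…
a_4=2:  p_4=2·169+23=361,  q_4=2·22+3=47
a_5=1:  p_5=1·361+169=530,  q_5=1·47+22=69
→ (530, 69).  Check: 530²=280900, 59·69²=280899, difference 1.

530 69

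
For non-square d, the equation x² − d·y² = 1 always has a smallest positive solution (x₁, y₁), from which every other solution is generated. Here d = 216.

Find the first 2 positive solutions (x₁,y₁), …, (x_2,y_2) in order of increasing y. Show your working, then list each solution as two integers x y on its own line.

485 33
470449 32010

√216 → a₀=14, period (1,2,3,2,1,28); ℓ=6 even so k=5
k=0  a_k=14  p_k/q_k = 14/1
k=1  a_k=1  p_k/q_k = 15/1
…
k=4  a_k=2  p_k/q_k = 338/23
k=5  a_k=1  p_k/q_k = 485/33
→ (485, 33).  Check: 485²=235225, 216·33²=235224, difference 1.
(x_2, y_2) = (485·485 + 216·33·33, 485·33 + 33·485) = (470449, 32010)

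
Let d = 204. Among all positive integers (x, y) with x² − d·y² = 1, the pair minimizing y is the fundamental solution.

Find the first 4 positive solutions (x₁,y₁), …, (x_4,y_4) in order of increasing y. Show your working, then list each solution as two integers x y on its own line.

4999 350
49980001 3499300
499700044999 34986001050
4996000999920001 349790034998600

[14; 3,1,1,6,1,1,3,28] for √204; ℓ=8 ⇒ convergent index 7
step 0: (14, 1)  from 14·(1,0) + (0,1)
…
step 6: (1414, 99)  from 1·(757,53) + (657,46)
step 7: (4999, 350)  from 3·(1414,99) + (757,53)
fundamental: x₁=4999, y₁=350  (since 24990001 − 204·122500 = 1)
(x_2, y_2) = (4999·4999 + 204·350·350, 4999·350 + 350·4999) = (49980001, 3499300)
(x_3, y_3) = (4999·49980001 + 204·350·3499300, 4999·3499300 + 350·49980001) = (499700044999, 34986001050)
(x_4, y_4) = (4999·499700044999 + 204·350·34986001050, 4999·34986001050 + 350·499700044999) = (4996000999920001, 349790034998600)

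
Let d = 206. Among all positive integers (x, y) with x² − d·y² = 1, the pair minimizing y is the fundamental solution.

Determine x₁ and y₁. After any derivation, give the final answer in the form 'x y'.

59535 4148

[14; 2,1,5,14,5,1,2,28] for √206; ℓ=8 ⇒ convergent index 7
a_0=14:  p_0=14·1+0=14,  q_0=14·0+1=1
…
a_3=5:  p_3=5·43+29=244,  q_3=5·3+2=17
…
a_5=5:  p_5=5·3459+244=17539,  q_5=5·241+17=1222
a_6=1:  p_6=1·17539+3459=20998,  q_6=1·1222+241=1463
a_7=2:  p_7=2·20998+17539=59535,  q_7=2·1463+1222=4148
fundamental: x₁=59535, y₁=4148  (since 3544416225 − 206·17205904 = 1)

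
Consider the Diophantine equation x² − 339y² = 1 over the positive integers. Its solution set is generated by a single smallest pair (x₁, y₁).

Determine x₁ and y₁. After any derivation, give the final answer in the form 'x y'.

97970 5321

[18; 2,2,2,1,17,1,2,2,2,36] for √339; ℓ=10 ⇒ convergent index 9
step 0: (18, 1)  from 18·(1,0) + (0,1)
step 1: (37, 2)  from 2·(18,1) + (1,0)
step 2: (92, 5)  from 2·(37,2) + (18,1)
step 3: (221, 12)  from 2·(92,5) + (37,2)
step 4: (313, 17)  from 1·(221,12) + (92,5)
step 5: (5542, 301)  from 17·(313,17) + (221,12)
step 6: (5855, 318)  from 1·(5542,301) + (313,17)
step 7: (17252, 937)  from 2·(5855,318) + (5542,301)
step 8: (40359, 2192)  from 2·(17252,937) + (5855,318)
step 9: (97970, 5321)  from 2·(40359,2192) + (17252,937)
fundamental: x₁=97970, y₁=5321  (since 9598120900 − 339·28313041 = 1)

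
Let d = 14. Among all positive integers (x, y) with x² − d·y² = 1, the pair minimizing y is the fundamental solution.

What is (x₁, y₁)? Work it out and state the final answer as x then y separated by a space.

15 4

√14 → a₀=3, period (1,2,1,6); ℓ=4 even so k=3
a_0=3:  p_0=3·1+0=3,  q_0=3·0+1=1
a_1=1:  p_1=1·3+1=4,  q_1=1·1+0=1
a_2=2:  p_2=2·4+3=11,  q_2=2·1+1=3
a_3=1:  p_3=1·11+4=15,  q_3=1·3+1=4
fundamental: x₁=15, y₁=4  (since 225 − 14·16 = 1)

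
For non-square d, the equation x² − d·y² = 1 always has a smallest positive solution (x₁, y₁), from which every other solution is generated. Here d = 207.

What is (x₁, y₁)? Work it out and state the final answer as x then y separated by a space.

1151 80

[14; 2,1,1,2,1,1,2,28] for √207; ℓ=8 ⇒ convergent index 7
i=0: a=14 ⇒ p=14, q=1
…
i=2: a=1 ⇒ p=43, q=3
i=3: a=1 ⇒ p=72, q=5
i=4: a=2 ⇒ p=187, q=13
i=5: a=1 ⇒ p=259, q=18
i=6: a=1 ⇒ p=446, q=31
i=7: a=2 ⇒ p=1151, q=80
fundamental: x₁=1151, y₁=80  (since 1324801 − 207·6400 = 1)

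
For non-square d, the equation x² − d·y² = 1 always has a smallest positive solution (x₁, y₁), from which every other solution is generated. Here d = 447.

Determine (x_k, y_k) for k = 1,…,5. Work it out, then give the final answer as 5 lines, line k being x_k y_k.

148 7
43807 2072
12966724 613305
3838106497 181536208
1136066556388 53734104263

[21; 7,42] for √447; ℓ=2 ⇒ convergent index 1
a_0=21:  p_0=21·1+0=21,  q_0=21·0+1=1
a_1=7:  p_1=7·21+1=148,  q_1=7·1+0=7
(x₁, y₁) = (148, 7);  148² − 447·7² = 1 ✓
(148+7√447)^2 = 43807 + 2072√447
(148+7√447)^3 = 12966724 + 613305√447
(148+7√447)^4 = 3838106497 + 181536208√447
(148+7√447)^5 = 1136066556388 + 53734104263√447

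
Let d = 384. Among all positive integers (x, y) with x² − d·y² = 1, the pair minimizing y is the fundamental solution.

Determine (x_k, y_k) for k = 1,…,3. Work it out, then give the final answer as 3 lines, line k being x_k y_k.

4801 245
46099201 2352490
442644523201 22588608735

d=384: √d = [19; 1,1,2,9,2,1,1,38] (ℓ=8, even), read p_7/q_7
i=0: a=19 ⇒ p=19, q=1
i=1: a=1 ⇒ p=20, q=1
…
i=3: a=2 ⇒ p=98, q=5
i=4: a=9 ⇒ p=921, q=47
i=5: a=2 ⇒ p=1940, q=99
i=6: a=1 ⇒ p=2861, q=146
i=7: a=1 ⇒ p=4801, q=245
fundamental: x₁=4801, y₁=245  (since 23049601 − 384·60025 = 1)
n=2: (4801,245)∘(4801,245) = (4801·4801+384·245·245, 4801·245+245·4801) = (46099201,2352490)
n=3: (46099201,2352490)∘(4801,245) = (4801·46099201+384·245·2352490, 4801·2352490+245·46099201) = (442644523201,22588608735)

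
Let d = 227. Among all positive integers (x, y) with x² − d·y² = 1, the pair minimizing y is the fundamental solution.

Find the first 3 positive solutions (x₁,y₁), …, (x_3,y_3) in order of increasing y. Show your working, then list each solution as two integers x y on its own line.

√227 → a₀=15, period (15,30); ℓ=2 even so k=1
i=0: a=15 ⇒ p=15, q=1
i=1: a=15 ⇒ p=226, q=15
(x₁, y₁) = (226, 15);  226² − 227·15² = 1 ✓
(x_2, y_2) = (226·226 + 227·15·15, 226·15 + 15·226) = (102151, 6780)
(x_3, y_3) = (226·102151 + 227·15·6780, 226·6780 + 15·102151) = (46172026, 3064545)

226 15
102151 6780
46172026 3064545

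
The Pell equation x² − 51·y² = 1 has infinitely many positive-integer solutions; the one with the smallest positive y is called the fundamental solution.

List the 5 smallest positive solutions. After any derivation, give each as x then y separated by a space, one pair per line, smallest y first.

50 7
4999 700
499850 69993
49980001 6998600
4997500250 699790007

√51 → a₀=7, period (7,14); ℓ=2 even so k=1
step 0: (7, 1)  from 7·(1,0) + (0,1)
step 1: (50, 7)  from 7·(7,1) + (1,0)
fundamental: x₁=50, y₁=7  (since 2500 − 51·49 = 1)
k=2:  x_2 = 50·50+51·7·7 = 4999,  y_2 = 50·7+7·50 = 700
k=3:  x_3 = 50·4999+51·7·700 = 499850,  y_3 = 50·700+7·4999 = 69993
k=4:  x_4 = 50·499850+51·7·69993 = 49980001,  y_4 = 50·69993+7·499850 = 6998600
k=5:  x_5 = 50·49980001+51·7·6998600 = 4997500250,  y_5 = 50·6998600+7·49980001 = 699790007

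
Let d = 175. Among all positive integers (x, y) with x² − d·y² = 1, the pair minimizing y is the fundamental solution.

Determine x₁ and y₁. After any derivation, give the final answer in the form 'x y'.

2024 153

√175 = [13; 4,2,1,2,4,26, …], period ℓ=6 (even) → k=5
i=0: a=13 ⇒ p=13, q=1
i=1: a=4 ⇒ p=53, q=4
i=2: a=2 ⇒ p=119, q=9
…
i=4: a=2 ⇒ p=463, q=35
i=5: a=4 ⇒ p=2024, q=153
→ (2024, 153).  Check: 2024²=4096576, 175·153²=4096575, difference 1.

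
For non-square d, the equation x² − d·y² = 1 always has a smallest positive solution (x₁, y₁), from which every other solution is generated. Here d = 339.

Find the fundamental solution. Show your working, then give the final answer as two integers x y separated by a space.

d=339: √d = [18; 2,2,2,1,17,1,2,2,2,36] (ℓ=10, even), read p_9/q_9
i=0: a=18 ⇒ p=18, q=1
i=1: a=2 ⇒ p=37, q=2
i=2: a=2 ⇒ p=92, q=5
…
i=4: a=1 ⇒ p=313, q=17
…
i=6: a=1 ⇒ p=5855, q=318
i=7: a=2 ⇒ p=17252, q=937
i=8: a=2 ⇒ p=40359, q=2192
i=9: a=2 ⇒ p=97970, q=5321
(x₁, y₁) = (97970, 5321);  97970² − 339·5321² = 1 ✓

97970 5321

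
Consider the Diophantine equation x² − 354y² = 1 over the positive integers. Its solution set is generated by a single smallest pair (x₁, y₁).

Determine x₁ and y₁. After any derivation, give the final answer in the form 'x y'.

√354 = [18; 1,4,2,2,18,2,2,4,1,36, …], period ℓ=10 (even) → k=9
a_0=18:  p_0=18·1+0=18,  q_0=18·0+1=1
…
a_2=4:  p_2=4·19+18=94,  q_2=4·1+1=5
…
a_6=2:  p_6=2·9351+508=19210,  q_6=2·497+27=1021
…
a_8=4:  p_8=4·47771+19210=210294,  q_8=4·2539+1021=11177
a_9=1:  p_9=1·210294+47771=258065,  q_9=1·11177+2539=13716
fundamental: x₁=258065, y₁=13716  (since 66597544225 − 354·188128656 = 1)

258065 13716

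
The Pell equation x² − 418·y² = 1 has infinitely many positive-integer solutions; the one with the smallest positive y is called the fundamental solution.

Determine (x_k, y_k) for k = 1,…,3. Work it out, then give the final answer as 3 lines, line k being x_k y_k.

√418 → a₀=20, period (2,4,20,4,2,40); ℓ=6 even so k=5
step 0: (20, 1)  from 20·(1,0) + (0,1)
step 1: (41, 2)  from 2·(20,1) + (1,0)
step 2: (184, 9)  from 4·(41,2) + (20,1)
…
step 4: (15068, 737)  from 4·(3721,182) + (184,9)
step 5: (33857, 1656)  from 2·(15068,737) + (3721,182)
fundamental: x₁=33857, y₁=1656  (since 1146296449 − 418·2742336 = 1)
n=2: (33857,1656)∘(33857,1656) = (33857·33857+418·1656·1656, 33857·1656+1656·33857) = (2292592897,112134384)
n=3: (2292592897,112134384)∘(33857,1656) = (33857·2292592897+418·1656·112134384, 33857·112134384+1656·2292592897) = (155240635393601,7593067676520)

33857 1656
2292592897 112134384
155240635393601 7593067676520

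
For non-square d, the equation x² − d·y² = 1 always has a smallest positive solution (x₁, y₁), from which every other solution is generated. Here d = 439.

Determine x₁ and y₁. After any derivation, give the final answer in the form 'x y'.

√439 → a₀=20, period (1,19,1,40); ℓ=4 even so k=3
i=0: a=20 ⇒ p=20, q=1
i=1: a=1 ⇒ p=21, q=1
i=2: a=19 ⇒ p=419, q=20
i=3: a=1 ⇒ p=440, q=21
→ (440, 21).  Check: 440²=193600, 439·21²=193599, difference 1.

440 21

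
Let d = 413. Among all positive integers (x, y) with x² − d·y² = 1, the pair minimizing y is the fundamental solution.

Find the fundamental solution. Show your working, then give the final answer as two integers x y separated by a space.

113399 5580

d=413: √d = [20; 3,9,1,4,1,9,3,40] (ℓ=8, even), read p_7/q_7
k=0  a_k=20  p_k/q_k = 20/1
k=1  a_k=3  p_k/q_k = 61/3
k=2  a_k=9  p_k/q_k = 569/28
k=3  a_k=1  p_k/q_k = 630/31
k=4  a_k=4  p_k/q_k = 3089/152
k=5  a_k=1  p_k/q_k = 3719/183
k=6  a_k=9  p_k/q_k = 36560/1799
k=7  a_k=3  p_k/q_k = 113399/5580
fundamental: x₁=113399, y₁=5580  (since 12859333201 − 413·31136400 = 1)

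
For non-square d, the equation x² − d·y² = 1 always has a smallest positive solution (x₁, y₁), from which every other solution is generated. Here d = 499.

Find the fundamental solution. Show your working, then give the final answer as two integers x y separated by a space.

4490 201

√499 = [22; 2,1,21,1,2,44, …], period ℓ=6 (even) → k=5
i=0: a=22 ⇒ p=22, q=1
i=1: a=2 ⇒ p=45, q=2
…
i=3: a=21 ⇒ p=1452, q=65
i=4: a=1 ⇒ p=1519, q=68
i=5: a=2 ⇒ p=4490, q=201
fundamental: x₁=4490, y₁=201  (since 20160100 − 499·40401 = 1)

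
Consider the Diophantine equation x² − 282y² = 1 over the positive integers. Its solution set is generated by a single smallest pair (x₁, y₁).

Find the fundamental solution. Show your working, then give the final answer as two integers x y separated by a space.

d=282: √d = [16; 1,3,1,4,1,3,1,32] (ℓ=8, even), read p_7/q_7
a_0=16:  p_0=16·1+0=16,  q_0=16·0+1=1
a_1=1:  p_1=1·16+1=17,  q_1=1·1+0=1
…
a_5=1:  p_5=1·403+84=487,  q_5=1·24+5=29
a_6=3:  p_6=3·487+403=1864,  q_6=3·29+24=111
a_7=1:  p_7=1·1864+487=2351,  q_7=1·111+29=140
→ (2351, 140).  Check: 2351²=5527201, 282·140²=5527200, difference 1.

2351 140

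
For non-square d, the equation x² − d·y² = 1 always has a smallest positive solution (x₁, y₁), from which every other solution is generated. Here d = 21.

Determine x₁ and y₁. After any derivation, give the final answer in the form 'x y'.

√21 = [4; 1,1,2,1,1,8, …], period ℓ=6 (even) → k=5
a_0=4:  p_0=4·1+0=4,  q_0=4·0+1=1
…
a_4=1:  p_4=1·23+9=32,  q_4=1·5+2=7
a_5=1:  p_5=1·32+23=55,  q_5=1·7+5=12
→ (55, 12).  Check: 55²=3025, 21·12²=3024, difference 1.

55 12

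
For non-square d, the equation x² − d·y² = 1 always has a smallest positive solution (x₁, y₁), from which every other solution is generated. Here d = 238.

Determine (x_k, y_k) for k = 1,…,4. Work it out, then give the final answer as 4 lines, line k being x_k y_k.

[15; 2,2,1,14,1,2,2,30] for √238; ℓ=8 ⇒ convergent index 7
k=0  a_k=15  p_k/q_k = 15/1
…
k=6  a_k=2  p_k/q_k = 4983/323
k=7  a_k=2  p_k/q_k = 11663/756
(x₁, y₁) = (11663, 756);  11663² − 238·756² = 1 ✓
(x_2, y_2) = (11663·11663 + 238·756·756, 11663·756 + 756·11663) = (272051137, 17634456)
(x_3, y_3) = (11663·272051137 + 238·756·17634456, 11663·17634456 + 756·272051137) = (6345864809999, 411341319900)
(x_4, y_4) = (11663·6345864809999 + 238·756·411341319900, 11663·411341319900 + 756·6345864809999) = (148023642285985537, 9594947610352944)

11663 756
272051137 17634456
6345864809999 411341319900
148023642285985537 9594947610352944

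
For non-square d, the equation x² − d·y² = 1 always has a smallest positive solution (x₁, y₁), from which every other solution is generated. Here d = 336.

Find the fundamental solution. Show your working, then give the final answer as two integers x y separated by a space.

55 3

√336 → a₀=18, period (3,36); ℓ=2 even so k=1
step 0: (18, 1)  from 18·(1,0) + (0,1)
step 1: (55, 3)  from 3·(18,1) + (1,0)
→ (55, 3).  Check: 55²=3025, 336·3²=3024, difference 1.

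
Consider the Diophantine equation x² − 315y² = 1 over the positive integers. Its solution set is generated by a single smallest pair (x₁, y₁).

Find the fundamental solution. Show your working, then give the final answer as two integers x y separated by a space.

√315 = [17; 1,2,1,34, …], period ℓ=4 (even) → k=3
step 0: (17, 1)  from 17·(1,0) + (0,1)
…
step 2: (53, 3)  from 2·(18,1) + (17,1)
step 3: (71, 4)  from 1·(53,3) + (18,1)
→ (71, 4).  Check: 71²=5041, 315·4²=5040, difference 1.

71 4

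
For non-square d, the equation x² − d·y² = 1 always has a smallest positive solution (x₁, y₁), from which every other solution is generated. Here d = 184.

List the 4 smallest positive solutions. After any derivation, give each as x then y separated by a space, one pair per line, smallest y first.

√184 → a₀=13, period (1,1,3,2,1,2,1,2,3,1,1,26); ℓ=12 even so k=11
k=0  a_k=13  p_k/q_k = 13/1
k=1  a_k=1  p_k/q_k = 14/1
…
k=3  a_k=3  p_k/q_k = 95/7
…
k=8  a_k=2  p_k/q_k = 3147/232
k=9  a_k=3  p_k/q_k = 10594/781
k=10  a_k=1  p_k/q_k = 13741/1013
k=11  a_k=1  p_k/q_k = 24335/1794
(x₁, y₁) = (24335, 1794);  24335² − 184·1794² = 1 ✓
n=2: (24335,1794)∘(24335,1794) = (24335·24335+184·1794·1794, 24335·1794+1794·24335) = (1184384449,87313980)
n=3: (1184384449,87313980)∘(24335,1794) = (24335·1184384449+184·1794·87313980, 24335·87313980+1794·1184384449) = (57643991108495,4249571404806)
n=4: (57643991108495,4249571404806)∘(24335,1794) = (24335·57643991108495+184·1794·4249571404806, 24335·4249571404806+1794·57643991108495) = (2805533046066067201,206826640184594040)

24335 1794
1184384449 87313980
57643991108495 4249571404806
2805533046066067201 206826640184594040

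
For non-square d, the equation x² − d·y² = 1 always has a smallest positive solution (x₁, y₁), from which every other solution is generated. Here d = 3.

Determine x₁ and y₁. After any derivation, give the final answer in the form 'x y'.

d=3: √d = [1; 1,2] (ℓ=2, even), read p_1/q_1
i=0: a=1 ⇒ p=1, q=1
i=1: a=1 ⇒ p=2, q=1
fundamental: x₁=2, y₁=1  (since 4 − 3·1 = 1)

2 1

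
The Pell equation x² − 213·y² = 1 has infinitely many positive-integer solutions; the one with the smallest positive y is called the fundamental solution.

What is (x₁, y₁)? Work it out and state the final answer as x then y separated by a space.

√213 = [14; 1,1,2,6,1,8,1,6,2,1,1,28, …], period ℓ=12 (even) → k=11
i=0: a=14 ⇒ p=14, q=1
i=1: a=1 ⇒ p=15, q=1
…
i=4: a=6 ⇒ p=467, q=32
…
i=9: a=2 ⇒ p=78825, q=5401
i=10: a=1 ⇒ p=115574, q=7919
i=11: a=1 ⇒ p=194399, q=13320
→ (194399, 13320).  Check: 194399²=37790971201, 213·13320²=37790971200, difference 1.

194399 13320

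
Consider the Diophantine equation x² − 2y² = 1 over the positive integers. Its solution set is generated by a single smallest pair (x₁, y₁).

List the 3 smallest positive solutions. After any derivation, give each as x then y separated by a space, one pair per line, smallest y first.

3 2
17 12
99 70

[1; 2] for √2; ℓ=1 ⇒ convergent index 1
k=0  a_k=1  p_k/q_k = 1/1
k=1  a_k=2  p_k/q_k = 3/2
(x₁, y₁) = (3, 2);  3² − 2·2² = 1 ✓
(x_2, y_2) = (3·3 + 2·2·2, 3·2 + 2·3) = (17, 12)
(x_3, y_3) = (3·17 + 2·2·12, 3·12 + 2·17) = (99, 70)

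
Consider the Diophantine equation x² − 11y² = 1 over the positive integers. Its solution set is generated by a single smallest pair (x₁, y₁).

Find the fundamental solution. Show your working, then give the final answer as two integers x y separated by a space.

√11 = [3; 3,6, …], period ℓ=2 (even) → k=1
k=0  a_k=3  p_k/q_k = 3/1
k=1  a_k=3  p_k/q_k = 10/3
(x₁, y₁) = (10, 3);  10² − 11·3² = 1 ✓

10 3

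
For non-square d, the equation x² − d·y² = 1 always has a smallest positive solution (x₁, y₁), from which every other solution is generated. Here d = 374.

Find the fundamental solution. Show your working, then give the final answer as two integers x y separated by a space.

d=374: √d = [19; 2,1,18,1,2,38] (ℓ=6, even), read p_5/q_5
k=0  a_k=19  p_k/q_k = 19/1
…
k=2  a_k=1  p_k/q_k = 58/3
…
k=4  a_k=1  p_k/q_k = 1141/59
k=5  a_k=2  p_k/q_k = 3365/174
(x₁, y₁) = (3365, 174);  3365² − 374·174² = 1 ✓

3365 174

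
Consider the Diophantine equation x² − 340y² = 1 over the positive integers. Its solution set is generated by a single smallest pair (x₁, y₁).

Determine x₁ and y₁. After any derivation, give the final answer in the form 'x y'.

[18; 2,3,1,1,1,…,3,2,36] for √340; ℓ=14 ⇒ convergent index 13
k=0  a_k=18  p_k/q_k = 18/1
k=1  a_k=2  p_k/q_k = 37/2
k=2  a_k=3  p_k/q_k = 129/7
k=3  a_k=1  p_k/q_k = 166/9
k=4  a_k=1  p_k/q_k = 295/16
k=5  a_k=1  p_k/q_k = 461/25
k=6  a_k=1  p_k/q_k = 756/41
…
k=8  a_k=1  p_k/q_k = 7265/394
k=9  a_k=1  p_k/q_k = 13774/747
k=10  a_k=1  p_k/q_k = 21039/1141
k=11  a_k=1  p_k/q_k = 34813/1888
k=12  a_k=3  p_k/q_k = 125478/6805
k=13  a_k=2  p_k/q_k = 285769/15498
→ (285769, 15498).  Check: 285769²=81663921361, 340·15498²=81663921360, difference 1.

285769 15498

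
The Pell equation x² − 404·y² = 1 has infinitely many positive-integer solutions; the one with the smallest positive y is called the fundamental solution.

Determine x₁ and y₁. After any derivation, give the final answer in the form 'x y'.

201 10

√404 = [20; 10,40, …], period ℓ=2 (even) → k=1
i=0: a=20 ⇒ p=20, q=1
i=1: a=10 ⇒ p=201, q=10
fundamental: x₁=201, y₁=10  (since 40401 − 404·100 = 1)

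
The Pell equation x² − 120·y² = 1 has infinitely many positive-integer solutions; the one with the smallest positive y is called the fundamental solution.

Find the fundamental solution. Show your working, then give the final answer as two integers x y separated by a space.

d=120: √d = [10; 1,20] (ℓ=2, even), read p_1/q_1
step 0: (10, 1)  from 10·(1,0) + (0,1)
step 1: (11, 1)  from 1·(10,1) + (1,0)
→ (11, 1).  Check: 11²=121, 120·1²=120, difference 1.

11 1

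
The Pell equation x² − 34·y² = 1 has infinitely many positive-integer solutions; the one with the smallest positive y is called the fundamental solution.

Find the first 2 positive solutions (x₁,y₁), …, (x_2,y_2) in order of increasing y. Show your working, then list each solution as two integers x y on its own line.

35 6
2449 420

√34 = [5; 1,4,1,10, …], period ℓ=4 (even) → k=3
i=0: a=5 ⇒ p=5, q=1
i=1: a=1 ⇒ p=6, q=1
i=2: a=4 ⇒ p=29, q=5
i=3: a=1 ⇒ p=35, q=6
→ (35, 6).  Check: 35²=1225, 34·6²=1224, difference 1.
(35+6√34)^2 = 2449 + 420√34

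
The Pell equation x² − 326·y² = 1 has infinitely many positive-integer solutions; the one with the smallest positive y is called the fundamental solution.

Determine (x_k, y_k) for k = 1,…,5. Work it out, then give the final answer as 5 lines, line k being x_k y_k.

325 18
211249 11700
137311525 7604982
89252280001 4943226600
58013844689125 3213089685018

√326 → a₀=18, period (18,36); ℓ=2 even so k=1
step 0: (18, 1)  from 18·(1,0) + (0,1)
step 1: (325, 18)  from 18·(18,1) + (1,0)
→ (325, 18).  Check: 325²=105625, 326·18²=105624, difference 1.
(325+18√326)^2 = 211249 + 11700√326
(325+18√326)^3 = 137311525 + 7604982√326
(325+18√326)^4 = 89252280001 + 4943226600√326
(325+18√326)^5 = 58013844689125 + 3213089685018√326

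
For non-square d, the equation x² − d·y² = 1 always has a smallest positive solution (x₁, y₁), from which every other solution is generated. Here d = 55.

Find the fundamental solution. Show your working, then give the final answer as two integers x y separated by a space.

√55 → a₀=7, period (2,2,2,14); ℓ=4 even so k=3
i=0: a=7 ⇒ p=7, q=1
i=1: a=2 ⇒ p=15, q=2
i=2: a=2 ⇒ p=37, q=5
i=3: a=2 ⇒ p=89, q=12
fundamental: x₁=89, y₁=12  (since 7921 − 55·144 = 1)

89 12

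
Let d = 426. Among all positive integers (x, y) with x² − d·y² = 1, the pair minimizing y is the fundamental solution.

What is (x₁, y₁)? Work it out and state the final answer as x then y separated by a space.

√426 = [20; 1,1,1,3,2,6,2,3,1,1,1,40, …], period ℓ=12 (even) → k=11
step 0: (20, 1)  from 20·(1,0) + (0,1)
…
step 5: (516, 25)  from 2·(227,11) + (62,3)
step 6: (3323, 161)  from 6·(516,25) + (227,11)
step 7: (7162, 347)  from 2·(3323,161) + (516,25)
step 8: (24809, 1202)  from 3·(7162,347) + (3323,161)
step 9: (31971, 1549)  from 1·(24809,1202) + (7162,347)
step 10: (56780, 2751)  from 1·(31971,1549) + (24809,1202)
step 11: (88751, 4300)  from 1·(56780,2751) + (31971,1549)
(x₁, y₁) = (88751, 4300);  88751² − 426·4300² = 1 ✓

88751 4300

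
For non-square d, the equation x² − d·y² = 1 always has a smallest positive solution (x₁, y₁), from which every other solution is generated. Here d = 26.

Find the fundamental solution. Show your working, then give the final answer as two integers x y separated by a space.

51 10

√26 = [5; 10, …], period ℓ=1 (odd) → k=1
k=0  a_k=5  p_k/q_k = 5/1
k=1  a_k=10  p_k/q_k = 51/10
→ (51, 10).  Check: 51²=2601, 26·10²=2600, difference 1.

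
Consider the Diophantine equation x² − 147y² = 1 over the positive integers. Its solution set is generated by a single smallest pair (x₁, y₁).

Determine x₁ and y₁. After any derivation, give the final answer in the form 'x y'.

97 8

d=147: √d = [12; 8,24] (ℓ=2, even), read p_1/q_1
step 0: (12, 1)  from 12·(1,0) + (0,1)
step 1: (97, 8)  from 8·(12,1) + (1,0)
fundamental: x₁=97, y₁=8  (since 9409 − 147·64 = 1)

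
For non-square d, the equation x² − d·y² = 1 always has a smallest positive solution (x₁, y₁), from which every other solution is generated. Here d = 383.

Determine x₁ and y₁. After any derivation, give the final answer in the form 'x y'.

18768 959

[19; 1,1,3,19,3,1,1,38] for √383; ℓ=8 ⇒ convergent index 7
step 0: (19, 1)  from 19·(1,0) + (0,1)
…
step 2: (39, 2)  from 1·(20,1) + (19,1)
step 3: (137, 7)  from 3·(39,2) + (20,1)
…
step 6: (10705, 547)  from 1·(8063,412) + (2642,135)
step 7: (18768, 959)  from 1·(10705,547) + (8063,412)
→ (18768, 959).  Check: 18768²=352237824, 383·959²=352237823, difference 1.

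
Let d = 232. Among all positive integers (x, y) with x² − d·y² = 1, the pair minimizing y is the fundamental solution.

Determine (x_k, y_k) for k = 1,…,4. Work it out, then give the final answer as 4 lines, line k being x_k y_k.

19603 1287
768555217 50458122
30131975818099 1978261129845
1181354243155834177 77559705806244948

d=232: √d = [15; 4,3,7,3,4,30] (ℓ=6, even), read p_5/q_5
a_0=15:  p_0=15·1+0=15,  q_0=15·0+1=1
…
a_2=3:  p_2=3·61+15=198,  q_2=3·4+1=13
…
a_4=3:  p_4=3·1447+198=4539,  q_4=3·95+13=298
a_5=4:  p_5=4·4539+1447=19603,  q_5=4·298+95=1287
(x₁, y₁) = (19603, 1287);  19603² − 232·1287² = 1 ✓
(19603+1287√232)^2 = 768555217 + 50458122√232
(19603+1287√232)^3 = 30131975818099 + 1978261129845√232
(19603+1287√232)^4 = 1181354243155834177 + 77559705806244948√232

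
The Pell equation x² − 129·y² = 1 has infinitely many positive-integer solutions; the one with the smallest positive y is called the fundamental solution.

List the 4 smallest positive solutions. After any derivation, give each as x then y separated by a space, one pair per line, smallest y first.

16855 1484
568182049 50025640
19153416854935 1686364322916
645661681611676801 56847341275472720

[11; 2,1,3,1,6,1,3,1,2,22] for √129; ℓ=10 ⇒ convergent index 9
a_0=11:  p_0=11·1+0=11,  q_0=11·0+1=1
…
a_2=1:  p_2=1·23+11=34,  q_2=1·2+1=3
a_3=3:  p_3=3·34+23=125,  q_3=3·3+2=11
…
a_5=6:  p_5=6·159+125=1079,  q_5=6·14+11=95
…
a_7=3:  p_7=3·1238+1079=4793,  q_7=3·109+95=422
a_8=1:  p_8=1·4793+1238=6031,  q_8=1·422+109=531
a_9=2:  p_9=2·6031+4793=16855,  q_9=2·531+422=1484
→ (16855, 1484).  Check: 16855²=284091025, 129·1484²=284091024, difference 1.
(16855+1484√129)^2 = 568182049 + 50025640√129
(16855+1484√129)^3 = 19153416854935 + 1686364322916√129
(16855+1484√129)^4 = 645661681611676801 + 56847341275472720√129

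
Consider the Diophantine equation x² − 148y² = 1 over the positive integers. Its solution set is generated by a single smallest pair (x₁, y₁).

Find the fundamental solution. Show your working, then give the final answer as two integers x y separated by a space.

[12; 6,24] for √148; ℓ=2 ⇒ convergent index 1
a_0=12:  p_0=12·1+0=12,  q_0=12·0+1=1
a_1=6:  p_1=6·12+1=73,  q_1=6·1+0=6
fundamental: x₁=73, y₁=6  (since 5329 − 148·36 = 1)

73 6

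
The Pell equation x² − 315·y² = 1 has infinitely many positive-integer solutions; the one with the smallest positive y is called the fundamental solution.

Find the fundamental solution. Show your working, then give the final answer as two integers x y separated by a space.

d=315: √d = [17; 1,2,1,34] (ℓ=4, even), read p_3/q_3
step 0: (17, 1)  from 17·(1,0) + (0,1)
…
step 2: (53, 3)  from 2·(18,1) + (17,1)
step 3: (71, 4)  from 1·(53,3) + (18,1)
fundamental: x₁=71, y₁=4  (since 5041 − 315·16 = 1)

71 4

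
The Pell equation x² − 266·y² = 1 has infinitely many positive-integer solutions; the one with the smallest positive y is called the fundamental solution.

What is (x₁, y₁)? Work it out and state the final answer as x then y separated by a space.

685 42

√266 → a₀=16, period (3,4,3,32); ℓ=4 even so k=3
a_0=16:  p_0=16·1+0=16,  q_0=16·0+1=1
…
a_2=4:  p_2=4·49+16=212,  q_2=4·3+1=13
a_3=3:  p_3=3·212+49=685,  q_3=3·13+3=42
→ (685, 42).  Check: 685²=469225, 266·42²=469224, difference 1.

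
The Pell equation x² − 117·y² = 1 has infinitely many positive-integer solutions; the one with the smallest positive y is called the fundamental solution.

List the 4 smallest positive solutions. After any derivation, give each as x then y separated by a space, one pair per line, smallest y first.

649 60
842401 77880
1093435849 101088180
1419278889601 131212379760

[10; 1,4,2,4,1,20] for √117; ℓ=6 ⇒ convergent index 5
i=0: a=10 ⇒ p=10, q=1
i=1: a=1 ⇒ p=11, q=1
…
i=3: a=2 ⇒ p=119, q=11
i=4: a=4 ⇒ p=530, q=49
i=5: a=1 ⇒ p=649, q=60
(x₁, y₁) = (649, 60);  649² − 117·60² = 1 ✓
(x_2, y_2) = (649·649 + 117·60·60, 649·60 + 60·649) = (842401, 77880)
(x_3, y_3) = (649·842401 + 117·60·77880, 649·77880 + 60·842401) = (1093435849, 101088180)
(x_4, y_4) = (649·1093435849 + 117·60·101088180, 649·101088180 + 60·1093435849) = (1419278889601, 131212379760)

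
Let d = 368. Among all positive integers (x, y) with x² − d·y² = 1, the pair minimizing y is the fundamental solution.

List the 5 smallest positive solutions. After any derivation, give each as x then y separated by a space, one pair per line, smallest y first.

[19; 5,2,5,38] for √368; ℓ=4 ⇒ convergent index 3
i=0: a=19 ⇒ p=19, q=1
i=1: a=5 ⇒ p=96, q=5
i=2: a=2 ⇒ p=211, q=11
i=3: a=5 ⇒ p=1151, q=60
fundamental: x₁=1151, y₁=60  (since 1324801 − 368·3600 = 1)
n=2: (1151,60)∘(1151,60) = (1151·1151+368·60·60, 1151·60+60·1151) = (2649601,138120)
n=3: (2649601,138120)∘(1151,60) = (1151·2649601+368·60·138120, 1151·138120+60·2649601) = (6099380351,317952180)
n=4: (6099380351,317952180)∘(1151,60) = (1151·6099380351+368·60·317952180, 1151·317952180+60·6099380351) = (14040770918401,731925780240)
n=5: (14040770918401,731925780240)∘(1151,60) = (1151·14040770918401+368·60·731925780240, 1151·731925780240+60·14040770918401) = (32321848554778751,1684892828160300)

1151 60
2649601 138120
6099380351 317952180
14040770918401 731925780240
32321848554778751 1684892828160300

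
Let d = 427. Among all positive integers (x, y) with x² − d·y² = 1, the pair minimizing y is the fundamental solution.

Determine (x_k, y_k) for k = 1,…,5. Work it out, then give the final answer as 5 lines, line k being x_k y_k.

62 3
7687 372
953126 46125
118179937 5719128
14653359062 709125747

√427 → a₀=20, period (1,1,1,40); ℓ=4 even so k=3
k=0  a_k=20  p_k/q_k = 20/1
…
k=2  a_k=1  p_k/q_k = 41/2
k=3  a_k=1  p_k/q_k = 62/3
fundamental: x₁=62, y₁=3  (since 3844 − 427·9 = 1)
k=2:  x_2 = 62·62+427·3·3 = 7687,  y_2 = 62·3+3·62 = 372
k=3:  x_3 = 62·7687+427·3·372 = 953126,  y_3 = 62·372+3·7687 = 46125
k=4:  x_4 = 62·953126+427·3·46125 = 118179937,  y_4 = 62·46125+3·953126 = 5719128
k=5:  x_5 = 62·118179937+427·3·5719128 = 14653359062,  y_5 = 62·5719128+3·118179937 = 709125747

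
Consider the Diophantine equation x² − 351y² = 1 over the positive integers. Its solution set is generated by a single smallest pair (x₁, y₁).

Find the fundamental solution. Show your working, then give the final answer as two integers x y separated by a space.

√351 → a₀=18, period (1,2,1,3,2,2,2,3,1,2,1,36); ℓ=12 even so k=11
i=0: a=18 ⇒ p=18, q=1
…
i=2: a=2 ⇒ p=56, q=3
…
i=4: a=3 ⇒ p=281, q=15
…
i=7: a=2 ⇒ p=3747, q=200
…
i=10: a=2 ⇒ p=45882, q=2449
i=11: a=1 ⇒ p=62425, q=3332
→ (62425, 3332).  Check: 62425²=3896880625, 351·3332²=3896880624, difference 1.

62425 3332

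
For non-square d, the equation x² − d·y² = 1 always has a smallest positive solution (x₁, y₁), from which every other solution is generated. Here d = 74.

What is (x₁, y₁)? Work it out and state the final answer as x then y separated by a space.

3699 430

d=74: √d = [8; 1,1,1,1,16] (ℓ=5, odd), read p_9/q_9
a_0=8:  p_0=8·1+0=8,  q_0=8·0+1=1
…
a_5=16:  p_5=16·43+26=714,  q_5=16·5+3=83
…
a_8=1:  p_8=1·1471+757=2228,  q_8=1·171+88=259
a_9=1:  p_9=1·2228+1471=3699,  q_9=1·259+171=430
(x₁, y₁) = (3699, 430);  3699² − 74·430² = 1 ✓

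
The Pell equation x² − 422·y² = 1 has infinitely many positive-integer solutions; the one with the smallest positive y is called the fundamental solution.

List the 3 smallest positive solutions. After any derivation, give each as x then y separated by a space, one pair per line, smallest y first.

√422 → a₀=20, period (1,1,5,2,1,…,1,1,40); ℓ=14 even so k=13
step 0: (20, 1)  from 20·(1,0) + (0,1)
step 1: (21, 1)  from 1·(20,1) + (1,0)
step 2: (41, 2)  from 1·(21,1) + (20,1)
step 3: (226, 11)  from 5·(41,2) + (21,1)
…
step 5: (719, 35)  from 1·(493,24) + (226,11)
step 6: (2650, 129)  from 3·(719,35) + (493,24)
…
step 8: (163807, 7974)  from 3·(53719,2615) + (2650,129)
step 9: (217526, 10589)  from 1·(163807,7974) + (53719,2615)
step 10: (598859, 29152)  from 2·(217526,10589) + (163807,7974)
…
step 12: (3810680, 185501)  from 1·(3211821,156349) + (598859,29152)
step 13: (7022501, 341850)  from 1·(3810680,185501) + (3211821,156349)
→ (7022501, 341850).  Check: 7022501²=49315520295001, 422·341850²=49315520295000, difference 1.
(7022501+341850√422)^2 = 98631040590001 + 4801283933700√422
(7022501+341850√422)^3 = 1385273162348638202501 + 67434042451384025550√422

7022501 341850
98631040590001 4801283933700
1385273162348638202501 67434042451384025550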